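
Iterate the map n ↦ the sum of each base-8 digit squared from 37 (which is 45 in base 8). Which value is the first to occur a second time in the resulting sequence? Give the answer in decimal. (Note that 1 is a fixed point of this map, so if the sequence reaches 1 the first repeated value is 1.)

37 = (4,5)_8 → 41
41 = (5,1)_8 → 26
26 = (3,2)_8 → 13
13 = (1,5)_8 → 26  — 26 already appeared earlier.

26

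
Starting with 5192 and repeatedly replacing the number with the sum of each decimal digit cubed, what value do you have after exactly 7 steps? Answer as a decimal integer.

5192 → 5³ + 1³ + 9³ + 2³ = 125 + 1 + 729 + 8 = 863
863 → 8³ + 6³ + 3³ = 512 + 216 + 27 = 755
755 → 7³ + 5³ + 5³ = 343 + 125 + 125 = 593
593 → 5³ + 9³ + 3³ = 125 + 729 + 27 = 881
881 → 8³ + 8³ + 1³ = 512 + 512 + 1 = 1025
1025 → 1³ + 0³ + 2³ + 5³ = 1 + 0 + 8 + 125 = 134
134 → 1³ + 3³ + 4³ = 1 + 27 + 64 = 92

92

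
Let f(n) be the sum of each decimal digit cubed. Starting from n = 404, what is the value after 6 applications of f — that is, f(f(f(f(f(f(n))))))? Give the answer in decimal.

404 → 4³ + 0³ + 4³ = 64 + 0 + 64 = 128
128 → 1³ + 2³ + 8³ = 1 + 8 + 512 = 521
521 → 5³ + 2³ + 1³ = 125 + 8 + 1 = 134
134 → 1³ + 3³ + 4³ = 1 + 27 + 64 = 92
92 → 9³ + 2³ = 729 + 8 = 737
737 → 7³ + 3³ + 7³ = 343 + 27 + 343 = 713

713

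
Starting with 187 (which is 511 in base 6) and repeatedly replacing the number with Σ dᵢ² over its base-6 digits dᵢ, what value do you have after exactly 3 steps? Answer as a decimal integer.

17

187 = (5,1,1)_6 → 5² + 1² + 1² = 27
27 = (4,3)_6 → 4² + 3² = 25
25 = (4,1)_6 → 4² + 1² = 17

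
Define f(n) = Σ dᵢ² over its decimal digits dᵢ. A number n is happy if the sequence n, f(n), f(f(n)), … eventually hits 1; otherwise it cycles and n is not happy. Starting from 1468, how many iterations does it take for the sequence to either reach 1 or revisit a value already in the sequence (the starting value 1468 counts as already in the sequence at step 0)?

1468 → 1² + 4² + 6² + 8² = 117
117 → 1² + 1² + 7² = 51
51 → 5² + 1² = 26
26 → 2² + 6² = 40
40 → 4² + 0² = 16
16 → 1² + 6² = 37
37 → 3² + 7² = 58
58 → 5² + 8² = 89
89 → 8² + 9² = 145
145 → 1² + 4² + 5² = 42
42 → 4² + 2² = 20
20 → 2² + 0² = 4
4 → 4² = 16  — 16 repeats.
That took 13 steps.

13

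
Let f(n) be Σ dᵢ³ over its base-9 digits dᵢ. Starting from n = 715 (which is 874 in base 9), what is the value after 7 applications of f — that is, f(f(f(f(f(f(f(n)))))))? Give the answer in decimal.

27

715 = (8,7,4)_9 → 8³ + 7³ + 4³ = 512 + 343 + 64 = 919
919 = (1,2,3,1)_9 → 1³ + 2³ + 3³ + 1³ = 1 + 8 + 27 + 1 = 37
37 = (4,1)_9 → 4³ + 1³ = 64 + 1 = 65
65 = (7,2)_9 → 7³ + 2³ = 343 + 8 = 351
351 = (4,3,0)_9 → 4³ + 3³ + 0³ = 64 + 27 + 0 = 91
91 = (1,1,1)_9 → 1³ + 1³ + 1³ = 1 + 1 + 1 = 3
3 = (3)_9 → 3³ = 27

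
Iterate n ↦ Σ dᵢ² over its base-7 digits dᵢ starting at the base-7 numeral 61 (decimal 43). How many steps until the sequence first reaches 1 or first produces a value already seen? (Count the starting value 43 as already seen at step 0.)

43 = (6,1)_7 → 6² + 1² = 37
37 = (5,2)_7 → 5² + 2² = 29
29 = (4,1)_7 → 4² + 1² = 17
17 = (2,3)_7 → 2² + 3² = 13
13 = (1,6)_7 → 1² + 6² = 37  — 37 repeats.
That took 5 steps.

5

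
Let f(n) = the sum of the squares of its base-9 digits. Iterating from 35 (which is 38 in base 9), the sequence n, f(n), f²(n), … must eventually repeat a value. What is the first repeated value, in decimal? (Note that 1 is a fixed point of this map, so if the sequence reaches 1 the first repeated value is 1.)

35 = (3,8)_9 → 3² + 8² = 9 + 64 = 73
73 = (8,1)_9 → 8² + 1² = 64 + 1 = 65
65 = (7,2)_9 → 7² + 2² = 49 + 4 = 53
53 = (5,8)_9 → 5² + 8² = 25 + 64 = 89
89 = (1,0,8)_9 → 1² + 0² + 8² = 1 + 0 + 64 = 65  — 65 already appeared earlier.

65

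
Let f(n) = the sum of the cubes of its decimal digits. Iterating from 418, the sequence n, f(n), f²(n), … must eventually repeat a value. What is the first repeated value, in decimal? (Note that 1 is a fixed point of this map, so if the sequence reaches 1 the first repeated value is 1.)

370

418 → 4³ + 1³ + 8³ = 64 + 1 + 512 = 577
577 → 5³ + 7³ + 7³ = 125 + 343 + 343 = 811
811 → 8³ + 1³ + 1³ = 512 + 1 + 1 = 514
514 → 5³ + 1³ + 4³ = 125 + 1 + 64 = 190
190 → 1³ + 9³ + 0³ = 1 + 729 + 0 = 730
730 → 7³ + 3³ + 0³ = 343 + 27 + 0 = 370
370 → 3³ + 7³ + 0³ = 27 + 343 + 0 = 370  — 370 already appeared earlier.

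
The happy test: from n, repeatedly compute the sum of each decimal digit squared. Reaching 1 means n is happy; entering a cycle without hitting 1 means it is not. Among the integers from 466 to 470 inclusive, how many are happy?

466: 466 → 88 → 128 → 69 → 117 → 51 → 26 → 40 → 16 → 37 → 58 → 89 → 145 → 42 → 20 → 4 → 16  (repeats 16)
467: 467 → 101 → 2 → 4 → 16 → 37 → 58 → 89 → 145 → 42 → 20 → 4  (repeats 4)
468: 468 → 116 → 38 → 73 → 58 → 89 → 145 → 42 → 20 → 4 → 16 → 37 → 58  (repeats 58)
469: 469 → 133 → 19 → 82 → 68 → 100 → 1  (reaches 1)
470: 470 → 65 → 61 → 37 → 58 → 89 → 145 → 42 → 20 → 4 → 16 → 37  (repeats 37)
happy: 469

1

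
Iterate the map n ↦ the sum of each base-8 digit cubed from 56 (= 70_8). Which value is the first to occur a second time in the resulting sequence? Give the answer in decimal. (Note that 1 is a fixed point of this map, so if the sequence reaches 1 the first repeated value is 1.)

476

56 = (7,0)_8 → 343
343 = (5,2,7)_8 → 476
476 = (7,3,4)_8 → 434
434 = (6,6,2)_8 → 440
440 = (6,7,0)_8 → 559
559 = (1,0,5,7)_8 → 469
469 = (7,2,5)_8 → 476  — 476 already appeared earlier.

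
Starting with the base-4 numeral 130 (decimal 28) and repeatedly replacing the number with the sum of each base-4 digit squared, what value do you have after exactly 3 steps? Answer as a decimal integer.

4

28 = (1,3,0)_4 → 1² + 3² + 0² = 10
10 = (2,2)_4 → 2² + 2² = 8
8 = (2,0)_4 → 2² + 0² = 4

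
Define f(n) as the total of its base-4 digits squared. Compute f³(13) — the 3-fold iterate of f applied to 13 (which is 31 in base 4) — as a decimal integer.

13 = (3,1)_4 → 10
10 = (2,2)_4 → 8
8 = (2,0)_4 → 4

4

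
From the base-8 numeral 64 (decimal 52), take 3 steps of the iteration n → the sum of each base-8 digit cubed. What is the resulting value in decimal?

55

52 = (6,4)_8 → 6³ + 4³ = 280
280 = (4,3,0)_8 → 4³ + 3³ + 0³ = 91
91 = (1,3,3)_8 → 1³ + 3³ + 3³ = 55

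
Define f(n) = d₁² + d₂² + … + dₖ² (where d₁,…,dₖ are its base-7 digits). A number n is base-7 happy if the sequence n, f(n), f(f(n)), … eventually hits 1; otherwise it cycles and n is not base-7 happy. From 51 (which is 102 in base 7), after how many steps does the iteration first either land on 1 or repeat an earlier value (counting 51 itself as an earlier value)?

51 = (1,0,2)_7 → 1² + 0² + 2² = 5
5 = (5)_7 → 5² = 25
25 = (3,4)_7 → 3² + 4² = 25  — 25 repeats.
That took 3 steps.

3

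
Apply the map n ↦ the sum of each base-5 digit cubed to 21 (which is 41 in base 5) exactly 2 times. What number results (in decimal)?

35

21 = (4,1)_5 → 4³ + 1³ = 65
65 = (2,3,0)_5 → 2³ + 3³ + 0³ = 35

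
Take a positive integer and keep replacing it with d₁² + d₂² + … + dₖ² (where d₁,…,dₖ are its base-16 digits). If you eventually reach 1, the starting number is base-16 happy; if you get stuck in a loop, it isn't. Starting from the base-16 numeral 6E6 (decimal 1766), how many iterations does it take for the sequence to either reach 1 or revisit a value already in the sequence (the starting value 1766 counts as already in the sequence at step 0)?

1766 = (6,14,6)_16 → 6² + 14² + 6² = 268
268 = (1,0,12)_16 → 1² + 0² + 12² = 145
145 = (9,1)_16 → 9² + 1² = 82
82 = (5,2)_16 → 5² + 2² = 29
29 = (1,13)_16 → 1² + 13² = 170
170 = (10,10)_16 → 10² + 10² = 200
200 = (12,8)_16 → 12² + 8² = 208
208 = (13,0)_16 → 13² + 0² = 169
169 = (10,9)_16 → 10² + 9² = 181
181 = (11,5)_16 → 11² + 5² = 146
146 = (9,2)_16 → 9² + 2² = 85
85 = (5,5)_16 → 5² + 5² = 50
50 = (3,2)_16 → 3² + 2² = 13
13 = (13)_16 → 13² = 169  — 169 repeats.
That took 14 steps.

14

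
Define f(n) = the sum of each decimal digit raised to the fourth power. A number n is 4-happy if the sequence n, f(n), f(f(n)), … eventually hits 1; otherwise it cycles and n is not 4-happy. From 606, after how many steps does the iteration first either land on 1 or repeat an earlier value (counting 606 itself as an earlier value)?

5

606 → 6⁴ + 0⁴ + 6⁴ = 2592
2592 → 2⁴ + 5⁴ + 9⁴ + 2⁴ = 7218
7218 → 7⁴ + 2⁴ + 1⁴ + 8⁴ = 6514
6514 → 6⁴ + 5⁴ + 1⁴ + 4⁴ = 2178
2178 → 2⁴ + 1⁴ + 7⁴ + 8⁴ = 6514  — 6514 repeats.
That took 5 steps.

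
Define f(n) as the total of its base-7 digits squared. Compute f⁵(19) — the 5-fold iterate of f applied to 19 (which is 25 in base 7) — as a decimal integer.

29

19 = (2,5)_7 → 2² + 5² = 4 + 25 = 29
29 = (4,1)_7 → 4² + 1² = 16 + 1 = 17
17 = (2,3)_7 → 2² + 3² = 4 + 9 = 13
13 = (1,6)_7 → 1² + 6² = 1 + 36 = 37
37 = (5,2)_7 → 5² + 2² = 25 + 4 = 29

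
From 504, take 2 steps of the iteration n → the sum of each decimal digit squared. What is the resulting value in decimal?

504 → 5² + 0² + 4² = 25 + 0 + 16 = 41
41 → 4² + 1² = 16 + 1 = 17

17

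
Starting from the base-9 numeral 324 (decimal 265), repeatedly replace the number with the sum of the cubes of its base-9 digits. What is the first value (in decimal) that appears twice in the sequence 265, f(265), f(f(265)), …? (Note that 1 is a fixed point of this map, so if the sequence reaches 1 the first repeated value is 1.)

265 = (3,2,4)_9 → 3³ + 2³ + 4³ = 27 + 8 + 64 = 99
99 = (1,2,0)_9 → 1³ + 2³ + 0³ = 1 + 8 + 0 = 9
9 = (1,0)_9 → 1³ + 0³ = 1 + 0 = 1  — reached the fixed point 1.
1 → 1, so 1 is the first repeated value.

1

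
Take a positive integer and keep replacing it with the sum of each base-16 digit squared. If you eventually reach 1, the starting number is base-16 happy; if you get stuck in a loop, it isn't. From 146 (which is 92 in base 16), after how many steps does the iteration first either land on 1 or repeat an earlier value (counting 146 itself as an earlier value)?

6

146 = (9,2)_16 → 9² + 2² = 81 + 4 = 85
85 = (5,5)_16 → 5² + 5² = 25 + 25 = 50
50 = (3,2)_16 → 3² + 2² = 9 + 4 = 13
13 = (13)_16 → 13² = 169
169 = (10,9)_16 → 10² + 9² = 100 + 81 = 181
181 = (11,5)_16 → 11² + 5² = 121 + 25 = 146  — 146 repeats.
That took 6 steps.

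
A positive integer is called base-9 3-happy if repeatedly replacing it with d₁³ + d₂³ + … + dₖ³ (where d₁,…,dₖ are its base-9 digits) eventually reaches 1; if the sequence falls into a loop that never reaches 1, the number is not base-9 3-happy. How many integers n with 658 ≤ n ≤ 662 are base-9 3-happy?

658: 658 → 514 → 244 → 28 → 28  (repeats 28)
659: 659 → 521 → 755 → 521  (repeats 521)
660: 660 → 540 → 432 → 152 → 856 → 128 → 134 → 638 → 1198 → 470 → 476 → 980 → 540  (repeats 540)
661: 661 → 577 → 345 → 99 → 9 → 1  (reaches 1)
662: 662 → 638 → 1198 → 470 → 476 → 980 → 540 → 432 → 152 → 856 → 128 → 134 → 638  (repeats 638)
base-9 3-happy: 661

1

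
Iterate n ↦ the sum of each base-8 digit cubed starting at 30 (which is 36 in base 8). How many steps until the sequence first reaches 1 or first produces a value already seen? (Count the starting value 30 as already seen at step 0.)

5

30 = (3,6)_8 → 3³ + 6³ = 27 + 216 = 243
243 = (3,6,3)_8 → 3³ + 6³ + 3³ = 27 + 216 + 27 = 270
270 = (4,1,6)_8 → 4³ + 1³ + 6³ = 64 + 1 + 216 = 281
281 = (4,3,1)_8 → 4³ + 3³ + 1³ = 64 + 27 + 1 = 92
92 = (1,3,4)_8 → 1³ + 3³ + 4³ = 1 + 27 + 64 = 92  — 92 repeats.
That took 5 steps.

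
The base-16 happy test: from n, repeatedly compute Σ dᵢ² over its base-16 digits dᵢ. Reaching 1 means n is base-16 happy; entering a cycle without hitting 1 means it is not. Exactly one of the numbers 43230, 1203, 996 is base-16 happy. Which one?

43230

43230: 43230 → 529 → 6 → 36 → 20 → 17 → 2 → 4 → 16 → 1  — reaches 1 (base-16 happy)
1203: 1203 → 146 → 85 → 50 → 13 → 169 → 181 → 146  — repeats 146 (not base-16 happy)
996: 996 → 221 → 338 → 30 → 197 → 169 → 181 → 146 → 85 → 50 → 13 → 169  — repeats 169 (not base-16 happy)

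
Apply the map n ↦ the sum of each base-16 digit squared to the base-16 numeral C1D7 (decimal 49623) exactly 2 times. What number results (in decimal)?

158

49623 = (12,1,13,7)_16 → 12² + 1² + 13² + 7² = 144 + 1 + 169 + 49 = 363
363 = (1,6,11)_16 → 1² + 6² + 11² = 1 + 36 + 121 = 158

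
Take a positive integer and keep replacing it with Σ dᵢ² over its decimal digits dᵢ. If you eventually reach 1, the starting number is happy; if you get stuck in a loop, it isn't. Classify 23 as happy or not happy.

happy

23 → 2² + 3² = 13
13 → 1² + 3² = 10
10 → 1² + 0² = 1  — reached 1.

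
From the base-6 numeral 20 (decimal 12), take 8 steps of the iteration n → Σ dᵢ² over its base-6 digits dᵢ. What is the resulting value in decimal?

29

12 = (2,0)_6 → 4
4 = (4)_6 → 16
16 = (2,4)_6 → 20
20 = (3,2)_6 → 13
13 = (2,1)_6 → 5
5 = (5)_6 → 25
25 = (4,1)_6 → 17
17 = (2,5)_6 → 29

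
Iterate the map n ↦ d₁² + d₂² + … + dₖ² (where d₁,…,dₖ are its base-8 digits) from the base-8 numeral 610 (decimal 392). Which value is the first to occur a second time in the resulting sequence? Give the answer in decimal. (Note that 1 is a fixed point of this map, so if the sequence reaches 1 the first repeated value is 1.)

392 = (6,1,0)_8 → 37
37 = (4,5)_8 → 41
41 = (5,1)_8 → 26
26 = (3,2)_8 → 13
13 = (1,5)_8 → 26  — 26 already appeared earlier.

26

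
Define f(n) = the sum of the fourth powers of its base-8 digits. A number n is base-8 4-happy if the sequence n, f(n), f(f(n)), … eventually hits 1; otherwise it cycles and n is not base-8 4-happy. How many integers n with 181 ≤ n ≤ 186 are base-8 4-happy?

1

181: 181 → 1937 → 1394 → 1953 → 1634 → 354 → 897 → 1298 → 304 → 1552 → 97 → 258 → 272 → 272  (repeats 272)
182: 182 → 2608 → 1921 → 1378 → 913 → 1314 → 544 → 257 → 257  (repeats 257)
183: 183 → 3713 → 2418 → 2193 → 289 → 513 → 2 → 16 → 16  (repeats 16)
184: 184 → 2417 → 2178 → 288 → 512 → 1  (reaches 1)
185: 185 → 2418 → 2193 → 289 → 513 → 2 → 16 → 16  (repeats 16)
186: 186 → 2433 → 1553 → 98 → 273 → 273  (repeats 273)
base-8 4-happy: 184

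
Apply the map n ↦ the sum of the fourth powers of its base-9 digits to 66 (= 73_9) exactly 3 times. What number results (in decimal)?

66 = (7,3)_9 → 7⁴ + 3⁴ = 2482
2482 = (3,3,5,7)_9 → 3⁴ + 3⁴ + 5⁴ + 7⁴ = 3188
3188 = (4,3,3,2)_9 → 4⁴ + 3⁴ + 3⁴ + 2⁴ = 434

434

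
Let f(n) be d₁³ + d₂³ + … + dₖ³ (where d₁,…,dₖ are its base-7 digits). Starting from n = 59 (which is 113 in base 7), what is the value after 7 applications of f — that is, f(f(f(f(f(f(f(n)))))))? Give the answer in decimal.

59 = (1,1,3)_7 → 29
29 = (4,1)_7 → 65
65 = (1,2,2)_7 → 17
17 = (2,3)_7 → 35
35 = (5,0)_7 → 125
125 = (2,3,6)_7 → 251
251 = (5,0,6)_7 → 341

341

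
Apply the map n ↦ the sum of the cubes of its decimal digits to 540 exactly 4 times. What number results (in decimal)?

513

540 → 5³ + 4³ + 0³ = 125 + 64 + 0 = 189
189 → 1³ + 8³ + 9³ = 1 + 512 + 729 = 1242
1242 → 1³ + 2³ + 4³ + 2³ = 1 + 8 + 64 + 8 = 81
81 → 8³ + 1³ = 512 + 1 = 513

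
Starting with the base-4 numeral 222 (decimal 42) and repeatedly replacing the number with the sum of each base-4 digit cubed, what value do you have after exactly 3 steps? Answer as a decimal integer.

9

42 = (2,2,2)_4 → 24
24 = (1,2,0)_4 → 9
9 = (2,1)_4 → 9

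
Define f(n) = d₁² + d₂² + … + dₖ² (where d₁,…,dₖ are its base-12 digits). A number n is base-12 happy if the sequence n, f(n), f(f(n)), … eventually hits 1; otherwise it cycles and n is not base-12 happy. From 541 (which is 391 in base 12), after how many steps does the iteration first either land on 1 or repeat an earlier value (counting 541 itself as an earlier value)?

9

541 = (3,9,1)_12 → 3² + 9² + 1² = 91
91 = (7,7)_12 → 7² + 7² = 98
98 = (8,2)_12 → 8² + 2² = 68
68 = (5,8)_12 → 5² + 8² = 89
89 = (7,5)_12 → 7² + 5² = 74
74 = (6,2)_12 → 6² + 2² = 40
40 = (3,4)_12 → 3² + 4² = 25
25 = (2,1)_12 → 2² + 1² = 5
5 = (5)_12 → 5² = 25  — 25 repeats.
That took 9 steps.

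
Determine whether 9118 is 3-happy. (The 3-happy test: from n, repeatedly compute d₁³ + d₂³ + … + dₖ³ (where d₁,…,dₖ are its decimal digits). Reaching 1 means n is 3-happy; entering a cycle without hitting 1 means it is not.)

9118 → 9³ + 1³ + 1³ + 8³ = 729 + 1 + 1 + 512 = 1243
1243 → 1³ + 2³ + 4³ + 3³ = 1 + 8 + 64 + 27 = 100
100 → 1³ + 0³ + 0³ = 1 + 0 + 0 = 1  — reached 1.

3-happy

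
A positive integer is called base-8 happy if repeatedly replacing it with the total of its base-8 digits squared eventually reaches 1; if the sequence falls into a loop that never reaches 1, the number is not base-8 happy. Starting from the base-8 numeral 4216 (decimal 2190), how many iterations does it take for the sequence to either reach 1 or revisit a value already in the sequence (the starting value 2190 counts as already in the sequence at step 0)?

7

2190 = (4,2,1,6)_8 → 4² + 2² + 1² + 6² = 16 + 4 + 1 + 36 = 57
57 = (7,1)_8 → 7² + 1² = 49 + 1 = 50
50 = (6,2)_8 → 6² + 2² = 36 + 4 = 40
40 = (5,0)_8 → 5² + 0² = 25 + 0 = 25
25 = (3,1)_8 → 3² + 1² = 9 + 1 = 10
10 = (1,2)_8 → 1² + 2² = 1 + 4 = 5
5 = (5)_8 → 5² = 25  — 25 repeats.
That took 7 steps.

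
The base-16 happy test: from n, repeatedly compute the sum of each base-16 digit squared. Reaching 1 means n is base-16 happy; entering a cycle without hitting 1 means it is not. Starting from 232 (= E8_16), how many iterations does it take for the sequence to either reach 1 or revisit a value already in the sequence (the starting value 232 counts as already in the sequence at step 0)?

232 = (14,8)_16 → 14² + 8² = 196 + 64 = 260
260 = (1,0,4)_16 → 1² + 0² + 4² = 1 + 0 + 16 = 17
17 = (1,1)_16 → 1² + 1² = 1 + 1 = 2
2 = (2)_16 → 2² = 4
4 = (4)_16 → 4² = 16
16 = (1,0)_16 → 1² + 0² = 1 + 0 = 1  — reached 1.
That took 6 steps.

6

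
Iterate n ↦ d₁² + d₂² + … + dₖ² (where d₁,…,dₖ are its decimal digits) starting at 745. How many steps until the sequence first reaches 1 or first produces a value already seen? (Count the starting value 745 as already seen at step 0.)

13

745 → 7² + 4² + 5² = 49 + 16 + 25 = 90
90 → 9² + 0² = 81 + 0 = 81
81 → 8² + 1² = 64 + 1 = 65
65 → 6² + 5² = 36 + 25 = 61
61 → 6² + 1² = 36 + 1 = 37
37 → 3² + 7² = 9 + 49 = 58
58 → 5² + 8² = 25 + 64 = 89
89 → 8² + 9² = 64 + 81 = 145
145 → 1² + 4² + 5² = 1 + 16 + 25 = 42
42 → 4² + 2² = 16 + 4 = 20
20 → 2² + 0² = 4 + 0 = 4
4 → 4² = 16
16 → 1² + 6² = 1 + 36 = 37  — 37 repeats.
That took 13 steps.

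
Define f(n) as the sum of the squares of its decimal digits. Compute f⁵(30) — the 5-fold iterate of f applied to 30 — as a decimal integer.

37

30 → 3² + 0² = 9 + 0 = 9
9 → 9² = 81
81 → 8² + 1² = 64 + 1 = 65
65 → 6² + 5² = 36 + 25 = 61
61 → 6² + 1² = 36 + 1 = 37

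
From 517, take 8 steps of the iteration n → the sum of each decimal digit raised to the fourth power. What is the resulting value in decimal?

517 → 5⁴ + 1⁴ + 7⁴ = 3027
3027 → 3⁴ + 0⁴ + 2⁴ + 7⁴ = 2498
2498 → 2⁴ + 4⁴ + 9⁴ + 8⁴ = 10929
10929 → 1⁴ + 0⁴ + 9⁴ + 2⁴ + 9⁴ = 13139
13139 → 1⁴ + 3⁴ + 1⁴ + 3⁴ + 9⁴ = 6725
6725 → 6⁴ + 7⁴ + 2⁴ + 5⁴ = 4338
4338 → 4⁴ + 3⁴ + 3⁴ + 8⁴ = 4514
4514 → 4⁴ + 5⁴ + 1⁴ + 4⁴ = 1138

1138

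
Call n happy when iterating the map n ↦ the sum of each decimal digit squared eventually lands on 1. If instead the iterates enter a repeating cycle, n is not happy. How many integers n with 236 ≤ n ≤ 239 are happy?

2

236: 236 → 49 → 97 → 130 → 10 → 1  — happy
237: 237 → 62 → 40 → 16 → 37 → 58 → 89 → 145 → 42 → 20 → 4 → 16  — not happy
238: 238 → 77 → 98 → 145 → 42 → 20 → 4 → 16 → 37 → 58 → 89 → 145  — not happy
239: 239 → 94 → 97 → 130 → 10 → 1  — happy
happy: 236, 239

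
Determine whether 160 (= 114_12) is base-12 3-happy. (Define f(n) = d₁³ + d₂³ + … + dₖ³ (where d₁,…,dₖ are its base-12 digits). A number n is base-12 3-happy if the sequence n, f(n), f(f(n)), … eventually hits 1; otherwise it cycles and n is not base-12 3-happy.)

160 = (1,1,4)_12 → 1³ + 1³ + 4³ = 1 + 1 + 64 = 66
66 = (5,6)_12 → 5³ + 6³ = 125 + 216 = 341
341 = (2,4,5)_12 → 2³ + 4³ + 5³ = 8 + 64 + 125 = 197
197 = (1,4,5)_12 → 1³ + 4³ + 5³ = 1 + 64 + 125 = 190
190 = (1,3,10)_12 → 1³ + 3³ + 10³ = 1 + 27 + 1000 = 1028
1028 = (7,1,8)_12 → 7³ + 1³ + 8³ = 343 + 1 + 512 = 856
856 = (5,11,4)_12 → 5³ + 11³ + 4³ = 125 + 1331 + 64 = 1520
1520 = (10,6,8)_12 → 10³ + 6³ + 8³ = 1000 + 216 + 512 = 1728
1728 = (1,0,0,0)_12 → 1³ + 0³ + 0³ + 0³ = 1 + 0 + 0 + 0 = 1  — reached 1.

base-12 3-happy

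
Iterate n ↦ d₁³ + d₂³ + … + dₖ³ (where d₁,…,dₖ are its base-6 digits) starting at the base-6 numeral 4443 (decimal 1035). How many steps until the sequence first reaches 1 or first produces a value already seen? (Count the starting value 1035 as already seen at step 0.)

7

1035 = (4,4,4,3)_6 → 4³ + 4³ + 4³ + 3³ = 219
219 = (1,0,0,3)_6 → 1³ + 0³ + 0³ + 3³ = 28
28 = (4,4)_6 → 4³ + 4³ = 128
128 = (3,3,2)_6 → 3³ + 3³ + 2³ = 62
62 = (1,4,2)_6 → 1³ + 4³ + 2³ = 73
73 = (2,0,1)_6 → 2³ + 0³ + 1³ = 9
9 = (1,3)_6 → 1³ + 3³ = 28  — 28 repeats.
That took 7 steps.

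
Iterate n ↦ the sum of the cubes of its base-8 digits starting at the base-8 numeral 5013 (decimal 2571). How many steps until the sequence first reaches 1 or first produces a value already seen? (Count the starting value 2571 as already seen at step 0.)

5

2571 = (5,0,1,3)_8 → 5³ + 0³ + 1³ + 3³ = 125 + 0 + 1 + 27 = 153
153 = (2,3,1)_8 → 2³ + 3³ + 1³ = 8 + 27 + 1 = 36
36 = (4,4)_8 → 4³ + 4³ = 64 + 64 = 128
128 = (2,0,0)_8 → 2³ + 0³ + 0³ = 8 + 0 + 0 = 8
8 = (1,0)_8 → 1³ + 0³ = 1 + 0 = 1  — reached 1.
That took 5 steps.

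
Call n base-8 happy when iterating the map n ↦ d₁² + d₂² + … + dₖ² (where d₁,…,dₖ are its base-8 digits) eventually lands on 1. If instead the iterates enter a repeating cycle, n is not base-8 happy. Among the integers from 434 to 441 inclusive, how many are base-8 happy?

434: 434 → 76 → 18 → 8 → 1  (reaches 1)
435: 435 → 81 → 6 → 36 → 32 → 16 → 4 → 16  (repeats 16)
436: 436 → 88 → 10 → 5 → 25 → 10  (repeats 10)
437: 437 → 97 → 18 → 8 → 1  (reaches 1)
438: 438 → 108 → 42 → 29 → 34 → 20 → 20  (repeats 20)
439: 439 → 121 → 51 → 45 → 50 → 40 → 25 → 10 → 5 → 25  (repeats 25)
440: 440 → 85 → 30 → 45 → 50 → 40 → 25 → 10 → 5 → 25  (repeats 25)
441: 441 → 86 → 41 → 26 → 13 → 26  (repeats 26)
base-8 happy: 434, 437

2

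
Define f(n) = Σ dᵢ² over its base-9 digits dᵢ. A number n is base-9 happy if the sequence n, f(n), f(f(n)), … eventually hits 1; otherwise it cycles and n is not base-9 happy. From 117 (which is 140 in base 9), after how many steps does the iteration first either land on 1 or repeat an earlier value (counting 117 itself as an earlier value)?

117 = (1,4,0)_9 → 1² + 4² + 0² = 17
17 = (1,8)_9 → 1² + 8² = 65
65 = (7,2)_9 → 7² + 2² = 53
53 = (5,8)_9 → 5² + 8² = 89
89 = (1,0,8)_9 → 1² + 0² + 8² = 65  — 65 repeats.
That took 5 steps.

5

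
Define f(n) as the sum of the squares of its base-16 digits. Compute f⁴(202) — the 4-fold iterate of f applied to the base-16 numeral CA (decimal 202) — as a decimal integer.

200

202 = (12,10)_16 → 244
244 = (15,4)_16 → 241
241 = (15,1)_16 → 226
226 = (14,2)_16 → 200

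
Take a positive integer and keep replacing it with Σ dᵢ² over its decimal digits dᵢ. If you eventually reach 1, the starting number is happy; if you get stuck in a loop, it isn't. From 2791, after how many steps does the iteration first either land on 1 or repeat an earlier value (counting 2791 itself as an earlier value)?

2791 → 2² + 7² + 9² + 1² = 4 + 49 + 81 + 1 = 135
135 → 1² + 3² + 5² = 1 + 9 + 25 = 35
35 → 3² + 5² = 9 + 25 = 34
34 → 3² + 4² = 9 + 16 = 25
25 → 2² + 5² = 4 + 25 = 29
29 → 2² + 9² = 4 + 81 = 85
85 → 8² + 5² = 64 + 25 = 89
89 → 8² + 9² = 64 + 81 = 145
145 → 1² + 4² + 5² = 1 + 16 + 25 = 42
42 → 4² + 2² = 16 + 4 = 20
20 → 2² + 0² = 4 + 0 = 4
4 → 4² = 16
16 → 1² + 6² = 1 + 36 = 37
37 → 3² + 7² = 9 + 49 = 58
58 → 5² + 8² = 25 + 64 = 89  — 89 repeats.
That took 15 steps.

15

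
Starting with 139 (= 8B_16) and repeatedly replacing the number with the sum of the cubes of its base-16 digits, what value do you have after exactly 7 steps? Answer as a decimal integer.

139 = (8,11)_16 → 8³ + 11³ = 512 + 1331 = 1843
1843 = (7,3,3)_16 → 7³ + 3³ + 3³ = 343 + 27 + 27 = 397
397 = (1,8,13)_16 → 1³ + 8³ + 13³ = 1 + 512 + 2197 = 2710
2710 = (10,9,6)_16 → 10³ + 9³ + 6³ = 1000 + 729 + 216 = 1945
1945 = (7,9,9)_16 → 7³ + 9³ + 9³ = 343 + 729 + 729 = 1801
1801 = (7,0,9)_16 → 7³ + 0³ + 9³ = 343 + 0 + 729 = 1072
1072 = (4,3,0)_16 → 4³ + 3³ + 0³ = 64 + 27 + 0 = 91

91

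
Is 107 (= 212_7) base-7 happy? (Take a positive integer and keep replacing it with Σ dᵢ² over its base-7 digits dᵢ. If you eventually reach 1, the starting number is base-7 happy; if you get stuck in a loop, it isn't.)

not base-7 happy

107 = (2,1,2)_7 → 2² + 1² + 2² = 9
9 = (1,2)_7 → 1² + 2² = 5
5 = (5)_7 → 5² = 25
25 = (3,4)_7 → 3² + 4² = 25  — 25 already seen; the sequence cycles without reaching 1.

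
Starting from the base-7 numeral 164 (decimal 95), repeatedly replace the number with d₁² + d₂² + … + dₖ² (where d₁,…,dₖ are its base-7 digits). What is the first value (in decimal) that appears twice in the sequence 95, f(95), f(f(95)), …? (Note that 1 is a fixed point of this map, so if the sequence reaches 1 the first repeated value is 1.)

17

95 = (1,6,4)_7 → 1² + 6² + 4² = 1 + 36 + 16 = 53
53 = (1,0,4)_7 → 1² + 0² + 4² = 1 + 0 + 16 = 17
17 = (2,3)_7 → 2² + 3² = 4 + 9 = 13
13 = (1,6)_7 → 1² + 6² = 1 + 36 = 37
37 = (5,2)_7 → 5² + 2² = 25 + 4 = 29
29 = (4,1)_7 → 4² + 1² = 16 + 1 = 17  — 17 already appeared earlier.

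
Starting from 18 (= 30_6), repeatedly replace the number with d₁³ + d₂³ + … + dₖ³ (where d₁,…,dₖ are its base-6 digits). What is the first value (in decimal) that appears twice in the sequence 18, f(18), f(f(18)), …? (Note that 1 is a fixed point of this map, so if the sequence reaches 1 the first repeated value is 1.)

1

18 = (3,0)_6 → 3³ + 0³ = 27
27 = (4,3)_6 → 4³ + 3³ = 91
91 = (2,3,1)_6 → 2³ + 3³ + 1³ = 36
36 = (1,0,0)_6 → 1³ + 0³ + 0³ = 1  — reached the fixed point 1.
1 → 1, so 1 is the first repeated value.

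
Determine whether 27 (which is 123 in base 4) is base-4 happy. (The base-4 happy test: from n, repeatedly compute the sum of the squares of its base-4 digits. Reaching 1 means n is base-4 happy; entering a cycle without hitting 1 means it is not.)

27 = (1,2,3)_4 → 1² + 2² + 3² = 1 + 4 + 9 = 14
14 = (3,2)_4 → 3² + 2² = 9 + 4 = 13
13 = (3,1)_4 → 3² + 1² = 9 + 1 = 10
10 = (2,2)_4 → 2² + 2² = 4 + 4 = 8
8 = (2,0)_4 → 2² + 0² = 4 + 0 = 4
4 = (1,0)_4 → 1² + 0² = 1 + 0 = 1  — reached 1.

base-4 happy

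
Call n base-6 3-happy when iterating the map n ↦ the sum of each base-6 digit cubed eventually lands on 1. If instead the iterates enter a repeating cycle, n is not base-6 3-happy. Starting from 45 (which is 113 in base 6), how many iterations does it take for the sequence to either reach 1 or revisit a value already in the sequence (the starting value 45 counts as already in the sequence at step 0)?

10

45 = (1,1,3)_6 → 1³ + 1³ + 3³ = 1 + 1 + 27 = 29
29 = (4,5)_6 → 4³ + 5³ = 64 + 125 = 189
189 = (5,1,3)_6 → 5³ + 1³ + 3³ = 125 + 1 + 27 = 153
153 = (4,1,3)_6 → 4³ + 1³ + 3³ = 64 + 1 + 27 = 92
92 = (2,3,2)_6 → 2³ + 3³ + 2³ = 8 + 27 + 8 = 43
43 = (1,1,1)_6 → 1³ + 1³ + 1³ = 1 + 1 + 1 = 3
3 = (3)_6 → 3³ = 27
27 = (4,3)_6 → 4³ + 3³ = 64 + 27 = 91
91 = (2,3,1)_6 → 2³ + 3³ + 1³ = 8 + 27 + 1 = 36
36 = (1,0,0)_6 → 1³ + 0³ + 0³ = 1 + 0 + 0 = 1  — reached 1.
That took 10 steps.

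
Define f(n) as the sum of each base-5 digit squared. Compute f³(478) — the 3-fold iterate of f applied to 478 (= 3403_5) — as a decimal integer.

478 = (3,4,0,3)_5 → 3² + 4² + 0² + 3² = 9 + 16 + 0 + 9 = 34
34 = (1,1,4)_5 → 1² + 1² + 4² = 1 + 1 + 16 = 18
18 = (3,3)_5 → 3² + 3² = 9 + 9 = 18

18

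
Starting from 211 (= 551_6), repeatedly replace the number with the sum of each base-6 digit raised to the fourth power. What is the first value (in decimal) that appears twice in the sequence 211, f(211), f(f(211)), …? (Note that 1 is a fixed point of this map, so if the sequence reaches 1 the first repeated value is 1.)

1251

211 = (5,5,1)_6 → 1251
1251 = (5,4,4,3)_6 → 1218
1218 = (5,3,5,0)_6 → 1331
1331 = (1,0,0,5,5)_6 → 1251  — 1251 already appeared earlier.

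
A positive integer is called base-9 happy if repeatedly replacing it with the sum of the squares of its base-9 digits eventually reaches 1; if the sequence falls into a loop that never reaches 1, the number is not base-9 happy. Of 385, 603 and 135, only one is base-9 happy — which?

385

385: 385 → 101 → 9 → 1  — reaches 1 (base-9 happy)
603: 603 → 65 → 53 → 89 → 65  — repeats 65 (not base-9 happy)
135: 135 → 37 → 17 → 65 → 53 → 89 → 65  — repeats 65 (not base-9 happy)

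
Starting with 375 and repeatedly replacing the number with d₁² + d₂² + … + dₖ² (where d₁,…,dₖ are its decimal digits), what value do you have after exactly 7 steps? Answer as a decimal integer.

20

375 → 3² + 7² + 5² = 83
83 → 8² + 3² = 73
73 → 7² + 3² = 58
58 → 5² + 8² = 89
89 → 8² + 9² = 145
145 → 1² + 4² + 5² = 42
42 → 4² + 2² = 20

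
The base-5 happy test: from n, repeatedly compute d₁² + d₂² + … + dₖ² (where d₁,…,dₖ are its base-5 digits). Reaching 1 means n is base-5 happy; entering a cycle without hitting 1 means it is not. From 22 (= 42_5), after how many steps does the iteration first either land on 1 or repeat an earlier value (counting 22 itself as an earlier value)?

22 = (4,2)_5 → 20
20 = (4,0)_5 → 16
16 = (3,1)_5 → 10
10 = (2,0)_5 → 4
4 = (4)_5 → 16  — 16 repeats.
That took 5 steps.

5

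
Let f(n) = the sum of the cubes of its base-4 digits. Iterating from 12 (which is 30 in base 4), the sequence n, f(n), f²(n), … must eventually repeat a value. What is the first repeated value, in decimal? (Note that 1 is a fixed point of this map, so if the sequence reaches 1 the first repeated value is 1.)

9

12 = (3,0)_4 → 3³ + 0³ = 27
27 = (1,2,3)_4 → 1³ + 2³ + 3³ = 36
36 = (2,1,0)_4 → 2³ + 1³ + 0³ = 9
9 = (2,1)_4 → 2³ + 1³ = 9  — 9 already appeared earlier.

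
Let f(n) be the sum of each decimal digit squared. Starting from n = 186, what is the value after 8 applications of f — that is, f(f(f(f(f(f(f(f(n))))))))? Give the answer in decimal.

186 → 1² + 8² + 6² = 1 + 64 + 36 = 101
101 → 1² + 0² + 1² = 1 + 0 + 1 = 2
2 → 2² = 4
4 → 4² = 16
16 → 1² + 6² = 1 + 36 = 37
37 → 3² + 7² = 9 + 49 = 58
58 → 5² + 8² = 25 + 64 = 89
89 → 8² + 9² = 64 + 81 = 145

145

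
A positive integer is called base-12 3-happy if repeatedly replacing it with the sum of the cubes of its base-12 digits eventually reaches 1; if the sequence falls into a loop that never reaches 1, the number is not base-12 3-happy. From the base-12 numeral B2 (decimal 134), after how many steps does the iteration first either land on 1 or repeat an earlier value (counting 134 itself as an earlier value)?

11

134 = (11,2)_12 → 11³ + 2³ = 1331 + 8 = 1339
1339 = (9,3,7)_12 → 9³ + 3³ + 7³ = 729 + 27 + 343 = 1099
1099 = (7,7,7)_12 → 7³ + 7³ + 7³ = 343 + 343 + 343 = 1029
1029 = (7,1,9)_12 → 7³ + 1³ + 9³ = 343 + 1 + 729 = 1073
1073 = (7,5,5)_12 → 7³ + 5³ + 5³ = 343 + 125 + 125 = 593
593 = (4,1,5)_12 → 4³ + 1³ + 5³ = 64 + 1 + 125 = 190
190 = (1,3,10)_12 → 1³ + 3³ + 10³ = 1 + 27 + 1000 = 1028
1028 = (7,1,8)_12 → 7³ + 1³ + 8³ = 343 + 1 + 512 = 856
856 = (5,11,4)_12 → 5³ + 11³ + 4³ = 125 + 1331 + 64 = 1520
1520 = (10,6,8)_12 → 10³ + 6³ + 8³ = 1000 + 216 + 512 = 1728
1728 = (1,0,0,0)_12 → 1³ + 0³ + 0³ + 0³ = 1 + 0 + 0 + 0 = 1  — reached 1.
That took 11 steps.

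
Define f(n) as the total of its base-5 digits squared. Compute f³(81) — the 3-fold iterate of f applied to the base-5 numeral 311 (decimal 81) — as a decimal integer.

1

81 = (3,1,1)_5 → 3² + 1² + 1² = 9 + 1 + 1 = 11
11 = (2,1)_5 → 2² + 1² = 4 + 1 = 5
5 = (1,0)_5 → 1² + 0² = 1 + 0 = 1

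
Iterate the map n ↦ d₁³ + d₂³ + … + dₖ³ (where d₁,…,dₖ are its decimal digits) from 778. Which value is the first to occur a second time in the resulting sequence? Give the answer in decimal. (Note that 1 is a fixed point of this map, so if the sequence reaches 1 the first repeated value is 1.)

1

778 → 7³ + 7³ + 8³ = 343 + 343 + 512 = 1198
1198 → 1³ + 1³ + 9³ + 8³ = 1 + 1 + 729 + 512 = 1243
1243 → 1³ + 2³ + 4³ + 3³ = 1 + 8 + 64 + 27 = 100
100 → 1³ + 0³ + 0³ = 1 + 0 + 0 = 1  — reached the fixed point 1.
1 → 1, so 1 is the first repeated value.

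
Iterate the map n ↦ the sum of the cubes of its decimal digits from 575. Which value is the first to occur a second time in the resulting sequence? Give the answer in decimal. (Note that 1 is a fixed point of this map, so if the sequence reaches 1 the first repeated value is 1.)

575 → 593
593 → 881
881 → 1025
1025 → 134
134 → 92
92 → 737
737 → 713
713 → 371
371 → 371  — 371 already appeared earlier.

371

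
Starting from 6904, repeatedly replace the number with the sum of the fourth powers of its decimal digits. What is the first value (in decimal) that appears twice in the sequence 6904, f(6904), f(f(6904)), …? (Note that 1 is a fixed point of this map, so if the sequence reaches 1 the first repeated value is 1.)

6904 → 6⁴ + 9⁴ + 0⁴ + 4⁴ = 1296 + 6561 + 0 + 256 = 8113
8113 → 8⁴ + 1⁴ + 1⁴ + 3⁴ = 4096 + 1 + 1 + 81 = 4179
4179 → 4⁴ + 1⁴ + 7⁴ + 9⁴ = 256 + 1 + 2401 + 6561 = 9219
9219 → 9⁴ + 2⁴ + 1⁴ + 9⁴ = 6561 + 16 + 1 + 6561 = 13139
13139 → 1⁴ + 3⁴ + 1⁴ + 3⁴ + 9⁴ = 1 + 81 + 1 + 81 + 6561 = 6725
6725 → 6⁴ + 7⁴ + 2⁴ + 5⁴ = 1296 + 2401 + 16 + 625 = 4338
4338 → 4⁴ + 3⁴ + 3⁴ + 8⁴ = 256 + 81 + 81 + 4096 = 4514
4514 → 4⁴ + 5⁴ + 1⁴ + 4⁴ = 256 + 625 + 1 + 256 = 1138
1138 → 1⁴ + 1⁴ + 3⁴ + 8⁴ = 1 + 1 + 81 + 4096 = 4179  — 4179 already appeared earlier.

4179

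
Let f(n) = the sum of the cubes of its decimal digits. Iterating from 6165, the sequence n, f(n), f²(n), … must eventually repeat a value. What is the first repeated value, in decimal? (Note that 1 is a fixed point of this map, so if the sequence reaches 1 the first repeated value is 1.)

153

6165 → 558
558 → 762
762 → 567
567 → 684
684 → 792
792 → 1080
1080 → 513
513 → 153
153 → 153  — 153 already appeared earlier.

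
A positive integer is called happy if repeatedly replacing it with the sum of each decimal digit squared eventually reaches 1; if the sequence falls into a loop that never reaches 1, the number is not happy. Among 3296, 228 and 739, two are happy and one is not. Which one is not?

228

3296: 3296 → 130 → 10 → 1  — reaches 1 (happy)
228: 228 → 72 → 53 → 34 → 25 → 29 → 85 → 89 → 145 → 42 → 20 → 4 → 16 → 37 → 58 → 89  — repeats 89 (not happy)
739: 739 → 139 → 91 → 82 → 68 → 100 → 1  — reaches 1 (happy)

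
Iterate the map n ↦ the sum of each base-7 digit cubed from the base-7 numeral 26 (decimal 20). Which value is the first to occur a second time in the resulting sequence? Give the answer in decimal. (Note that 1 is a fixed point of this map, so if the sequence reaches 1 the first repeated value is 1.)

92

20 = (2,6)_7 → 2³ + 6³ = 8 + 216 = 224
224 = (4,4,0)_7 → 4³ + 4³ + 0³ = 64 + 64 + 0 = 128
128 = (2,4,2)_7 → 2³ + 4³ + 2³ = 8 + 64 + 8 = 80
80 = (1,4,3)_7 → 1³ + 4³ + 3³ = 1 + 64 + 27 = 92
92 = (1,6,1)_7 → 1³ + 6³ + 1³ = 1 + 216 + 1 = 218
218 = (4,3,1)_7 → 4³ + 3³ + 1³ = 64 + 27 + 1 = 92  — 92 already appeared earlier.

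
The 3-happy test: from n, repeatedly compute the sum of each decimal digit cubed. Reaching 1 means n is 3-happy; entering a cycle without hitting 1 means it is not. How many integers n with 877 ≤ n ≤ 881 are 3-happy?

1

877: 877 → 1198 → 1243 → 100 → 1  — 3-happy
878: 878 → 1367 → 587 → 980 → 1241 → 74 → 407 → 407  — not 3-happy
879: 879 → 1584 → 702 → 351 → 153 → 153  — not 3-happy
880: 880 → 1024 → 73 → 370 → 370  — not 3-happy
881: 881 → 1025 → 134 → 92 → 737 → 713 → 371 → 371  — not 3-happy
3-happy: 877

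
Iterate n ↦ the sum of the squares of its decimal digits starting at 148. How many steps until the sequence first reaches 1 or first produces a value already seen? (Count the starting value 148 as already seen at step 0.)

148 → 1² + 4² + 8² = 81
81 → 8² + 1² = 65
65 → 6² + 5² = 61
61 → 6² + 1² = 37
37 → 3² + 7² = 58
58 → 5² + 8² = 89
89 → 8² + 9² = 145
145 → 1² + 4² + 5² = 42
42 → 4² + 2² = 20
20 → 2² + 0² = 4
4 → 4² = 16
16 → 1² + 6² = 37  — 37 repeats.
That took 12 steps.

12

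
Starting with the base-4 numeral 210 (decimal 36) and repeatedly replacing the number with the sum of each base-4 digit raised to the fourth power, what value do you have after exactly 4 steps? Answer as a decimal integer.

1

36 = (2,1,0)_4 → 2⁴ + 1⁴ + 0⁴ = 17
17 = (1,0,1)_4 → 1⁴ + 0⁴ + 1⁴ = 2
2 = (2)_4 → 2⁴ = 16
16 = (1,0,0)_4 → 1⁴ + 0⁴ + 0⁴ = 1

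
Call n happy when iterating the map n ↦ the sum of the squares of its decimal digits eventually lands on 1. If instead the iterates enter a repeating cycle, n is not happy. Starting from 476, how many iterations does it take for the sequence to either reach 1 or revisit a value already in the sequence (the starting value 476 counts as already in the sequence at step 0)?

476 → 4² + 7² + 6² = 16 + 49 + 36 = 101
101 → 1² + 0² + 1² = 1 + 0 + 1 = 2
2 → 2² = 4
4 → 4² = 16
16 → 1² + 6² = 1 + 36 = 37
37 → 3² + 7² = 9 + 49 = 58
58 → 5² + 8² = 25 + 64 = 89
89 → 8² + 9² = 64 + 81 = 145
145 → 1² + 4² + 5² = 1 + 16 + 25 = 42
42 → 4² + 2² = 16 + 4 = 20
20 → 2² + 0² = 4 + 0 = 4  — 4 repeats.
That took 11 steps.

11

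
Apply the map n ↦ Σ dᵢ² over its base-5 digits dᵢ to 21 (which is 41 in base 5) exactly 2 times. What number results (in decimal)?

13

21 = (4,1)_5 → 4² + 1² = 16 + 1 = 17
17 = (3,2)_5 → 3² + 2² = 9 + 4 = 13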